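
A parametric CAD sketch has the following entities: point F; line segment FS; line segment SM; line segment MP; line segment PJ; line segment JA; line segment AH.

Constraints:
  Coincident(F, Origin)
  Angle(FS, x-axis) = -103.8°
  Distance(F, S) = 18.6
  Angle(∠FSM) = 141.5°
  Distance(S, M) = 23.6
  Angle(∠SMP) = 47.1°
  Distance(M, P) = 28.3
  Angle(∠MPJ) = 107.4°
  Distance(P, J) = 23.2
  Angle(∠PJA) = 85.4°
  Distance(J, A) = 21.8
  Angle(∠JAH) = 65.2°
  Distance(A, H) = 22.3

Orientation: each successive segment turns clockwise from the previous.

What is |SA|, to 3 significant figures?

9.90

∠MPJ = 107.4° gives PJ at 12.2° from the x-axis; with |PJ| = 23.2, J = (2.13, 0.591). ∠PJA = 85.4° gives JA at -82.4° from the x-axis; with |JA| = 21.8, A = (5.01, -21.0). Then |SA| = |A − S| = 9.90.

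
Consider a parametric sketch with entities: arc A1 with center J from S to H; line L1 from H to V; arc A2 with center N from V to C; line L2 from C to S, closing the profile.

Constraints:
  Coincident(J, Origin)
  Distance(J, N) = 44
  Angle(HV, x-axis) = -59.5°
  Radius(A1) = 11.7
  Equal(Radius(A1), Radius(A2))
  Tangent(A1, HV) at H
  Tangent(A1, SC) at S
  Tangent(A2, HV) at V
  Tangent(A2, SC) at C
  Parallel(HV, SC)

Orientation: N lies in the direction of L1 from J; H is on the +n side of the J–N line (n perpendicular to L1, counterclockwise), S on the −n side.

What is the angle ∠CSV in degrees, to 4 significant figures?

28.00°

Tangency of A1 to both parallel lines with radius 11.7 puts H and S at J ± 11.7·n: H = (10.08, 5.938), S = (-10.08, -5.938). Equal radii place V and C the same way about N: V = N + 11.7·n = (32.41, -31.97), C = N − 11.7·n = (12.25, -43.85). Then cos ∠CSV = SC·SV / (|SC||SV|), giving 28.00°.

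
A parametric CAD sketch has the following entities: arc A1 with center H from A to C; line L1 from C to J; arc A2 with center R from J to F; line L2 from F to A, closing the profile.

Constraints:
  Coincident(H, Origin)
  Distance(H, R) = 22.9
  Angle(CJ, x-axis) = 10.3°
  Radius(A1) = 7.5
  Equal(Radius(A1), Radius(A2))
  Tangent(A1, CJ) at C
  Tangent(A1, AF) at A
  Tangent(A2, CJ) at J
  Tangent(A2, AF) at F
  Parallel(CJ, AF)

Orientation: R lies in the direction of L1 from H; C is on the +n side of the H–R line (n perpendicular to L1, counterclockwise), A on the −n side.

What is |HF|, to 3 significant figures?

24.1

The slot axis is L1's direction at 10.3°, so u = (cos 10.3°, sin 10.3°) = (0.984, 0.179) and n = (−sin 10.3°, cos 10.3°) = (-0.179, 0.984). H is at the origin and R lies 22.9 along u from H, so R = 22.9·u = (22.5, 4.09). Tangency of A1 to both parallel lines with radius 7.5 puts C and A at H ± 7.5·n: C = (-1.34, 7.38), A = (1.34, -7.38). Equal radii place J and F the same way about R: J = R + 7.5·n = (21.2, 11.5), F = R − 7.5·n = (23.9, -3.28). Then |HF| = |F − H| = 24.1.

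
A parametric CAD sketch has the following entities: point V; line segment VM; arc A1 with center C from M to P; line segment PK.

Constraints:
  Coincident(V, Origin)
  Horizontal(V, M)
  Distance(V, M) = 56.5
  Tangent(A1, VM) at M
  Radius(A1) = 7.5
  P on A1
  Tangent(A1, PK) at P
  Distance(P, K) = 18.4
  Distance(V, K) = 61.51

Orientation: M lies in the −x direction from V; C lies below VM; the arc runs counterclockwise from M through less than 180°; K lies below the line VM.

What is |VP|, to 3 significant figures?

64.1

V is at the origin; V and M share the same y with |VM| = 56.5 and M on the −x side, so M = (-56.5, 0.00). Since A1 is tangent to VM there, CM ⟂ VM, so C = M + (0, -7.5) = (-56.5, -7.50). Since CP ⟂ PK (tangency), |CK| = √(7.5² + 18.4²) = 19.9 regardless of where P sits on A1. So K lies on both circle(V, 61.51) and circle(C, 19.9); the below-VM intersection is K = (-55.1, -27.3). P is the foot of the tangent from K: P = (-63.2, -10.8).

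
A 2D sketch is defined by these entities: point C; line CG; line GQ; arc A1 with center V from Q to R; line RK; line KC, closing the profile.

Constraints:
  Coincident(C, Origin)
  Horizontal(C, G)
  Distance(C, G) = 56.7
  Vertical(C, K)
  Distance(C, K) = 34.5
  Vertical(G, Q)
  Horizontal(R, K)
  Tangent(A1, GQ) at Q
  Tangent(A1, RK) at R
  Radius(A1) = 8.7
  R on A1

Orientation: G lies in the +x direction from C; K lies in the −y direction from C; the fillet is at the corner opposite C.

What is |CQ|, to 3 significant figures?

62.3

C is at the origin; CG is horizontal with |CG| = 56.7 and G on the +x side, so G = (56.7, 0.00). C and K share the same x with |CK| = 34.5 and K on the −y side, so K = (0.00, -34.5). The virtual corner opposite C is at (56.7, -34.5). A1 meets GQ tangentially, so VQ is at right angles to GQ and A1 meets RK tangentially, so VR is at right angles to RK, with radius 8.7, so the center V sits 8.7 in from both sides at V = (48.0, -25.8). That places the tangent points at Q = (56.7, -25.8) on GQ and R = (48.0, -34.5) on RK. Then |CQ| = |Q − C| = 62.3.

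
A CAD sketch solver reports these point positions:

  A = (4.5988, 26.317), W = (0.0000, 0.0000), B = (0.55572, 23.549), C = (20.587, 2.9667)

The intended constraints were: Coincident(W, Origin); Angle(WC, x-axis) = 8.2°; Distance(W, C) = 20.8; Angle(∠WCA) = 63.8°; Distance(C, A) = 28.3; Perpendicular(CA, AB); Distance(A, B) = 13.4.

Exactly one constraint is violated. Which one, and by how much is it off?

Distance(A, B) = 13.4 — off by 8.50.

W = (0.00, 0.00) ✓; WC at 8.200° ✓; |WC| = 20.80 ✓; ∠WCA = 63.80° ✓; |CA| = 28.30 ✓; ∠(CA, AB) = 90.00° ✓; |AB| = 4.900 ✗.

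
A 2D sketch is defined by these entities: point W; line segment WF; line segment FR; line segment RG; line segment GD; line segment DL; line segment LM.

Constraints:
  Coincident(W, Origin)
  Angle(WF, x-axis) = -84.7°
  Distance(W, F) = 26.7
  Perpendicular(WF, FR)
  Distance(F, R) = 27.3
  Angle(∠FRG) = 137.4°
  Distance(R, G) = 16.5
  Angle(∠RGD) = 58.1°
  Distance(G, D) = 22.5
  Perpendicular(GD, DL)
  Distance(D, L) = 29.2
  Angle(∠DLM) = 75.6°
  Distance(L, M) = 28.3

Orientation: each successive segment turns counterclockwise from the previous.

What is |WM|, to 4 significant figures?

54.06

GD ⟂ DL, so DL runs at -100.2°; with |DL| = 29.2, L = (13.40, -36.58). ∠DLM = 75.6° gives LM at 4.200° from the x-axis; with |LM| = 28.3, M = (41.62, -34.50). Then |WM| = |M − W| = 54.06.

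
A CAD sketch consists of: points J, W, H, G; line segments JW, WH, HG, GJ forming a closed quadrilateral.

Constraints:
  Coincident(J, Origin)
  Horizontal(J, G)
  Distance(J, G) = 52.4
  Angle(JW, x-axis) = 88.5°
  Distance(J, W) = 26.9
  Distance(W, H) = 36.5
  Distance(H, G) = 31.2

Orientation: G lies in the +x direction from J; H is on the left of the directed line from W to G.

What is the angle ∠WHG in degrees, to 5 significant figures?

118.59°

J is at the origin; JG is horizontal with |JG| = 52.4 and G in +x, so G = (52.4, 0). JW runs at 88.5° with |JW| = 26.9, so W = (0.70416, 26.891). H is determined by |WH| = 36.5 and |HG| = 31.2 together: it lies at the intersection of circle(W, 36.5) and circle(G, 31.2). With |WG| = 58.272, the foot of the radical line on WG is 32.215 from W and the perpendicular offset is √(36.5² − 32.215²) = 17.160. Taking the left-of-WG solution: H = (37.202, 27.248).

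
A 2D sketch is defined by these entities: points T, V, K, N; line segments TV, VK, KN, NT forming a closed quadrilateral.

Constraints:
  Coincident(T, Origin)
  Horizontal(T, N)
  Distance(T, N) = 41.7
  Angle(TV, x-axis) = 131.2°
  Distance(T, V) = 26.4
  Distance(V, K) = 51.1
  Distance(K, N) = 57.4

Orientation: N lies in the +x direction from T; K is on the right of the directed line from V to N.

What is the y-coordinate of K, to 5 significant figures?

-30.193

T is at the origin; TN is horizontal with |TN| = 41.7 and N in +x, so N = (41.7, 0). TV runs at 131.2° with |TV| = 26.4, so V = (-17.389, 19.864). K is determined by |VK| = 51.1 and |KN| = 57.4 together: it lies at the intersection of circle(V, 51.1) and circle(N, 57.4). With |VN| = 62.339, the foot of the radical line on VN is 25.687 from V and the perpendicular offset is √(51.1² − 25.687²) = 44.175. Taking the right-of-VN solution: K = (-7.1173, -30.193).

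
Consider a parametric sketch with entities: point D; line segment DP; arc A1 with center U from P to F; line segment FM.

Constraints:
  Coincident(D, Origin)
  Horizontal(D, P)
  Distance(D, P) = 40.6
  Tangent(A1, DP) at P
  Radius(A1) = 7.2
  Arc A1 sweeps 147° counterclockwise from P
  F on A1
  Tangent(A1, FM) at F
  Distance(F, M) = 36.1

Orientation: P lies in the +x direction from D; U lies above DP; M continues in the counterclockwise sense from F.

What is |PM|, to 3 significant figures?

42.2

D is at the origin; D and P share the same y with |DP| = 40.6 and P on the +x side, so P = (40.6, 0.00). Tangency of A1 to DP means the radius UP is perpendicular to DP, so U = P + (0, 7.2) = (40.6, 7.20). On A1, P sits at bearing -90° from U; a 147° counterclockwise sweep puts F at bearing 57°, so F = U + 7.2·(cos 57°, sin 57°) = (44.5, 13.2). Tangency of A1 to FM means the radius UF is perpendicular to FM, so FM runs along (−sin 57°, cos 57°); with |FM| = 36.1, M = (14.2, 32.9). Then |PM| = |M − P| = 42.2.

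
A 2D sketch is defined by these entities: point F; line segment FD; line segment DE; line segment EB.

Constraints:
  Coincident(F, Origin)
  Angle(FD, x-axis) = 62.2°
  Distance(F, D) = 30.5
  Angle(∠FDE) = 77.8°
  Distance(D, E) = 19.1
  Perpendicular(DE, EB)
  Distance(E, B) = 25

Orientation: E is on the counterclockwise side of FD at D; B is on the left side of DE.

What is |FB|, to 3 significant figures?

13.5

∠FDE = 77.8°, so DE runs at 62.2° + (180° − 77.8°) = 164° from the x-axis; with |DE| = 19.1, E = D + 19.1·(cos 164°, sin 164°) = (-4.17, 32.1). DE is perpendicular to EB; with |EB| = 25.0 on the left of DE, B = E + 25.0·(-0.269, -0.963) = (-10.9, 8.04). Then |FB| = |B − F| = 13.5.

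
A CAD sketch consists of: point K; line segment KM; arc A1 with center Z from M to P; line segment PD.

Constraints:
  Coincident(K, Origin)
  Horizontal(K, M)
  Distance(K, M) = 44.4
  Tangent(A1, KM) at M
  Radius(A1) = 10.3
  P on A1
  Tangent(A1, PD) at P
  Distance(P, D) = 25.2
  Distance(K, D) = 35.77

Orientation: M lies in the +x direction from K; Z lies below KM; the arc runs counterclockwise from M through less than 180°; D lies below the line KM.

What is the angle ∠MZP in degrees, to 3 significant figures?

60.8°

K is at the origin; K and M share the same y with |KM| = 44.4 and M on the +x side, so M = (44.4, 0.00). The tangent condition forces ZM to be normal to KM, so Z = M + (0, -10.3) = (44.4, -10.3). Since ZP ⟂ PD (tangency), |ZD| = √(10.3² + 25.2²) = 27.2 regardless of where P sits on A1. So D lies on both circle(K, 35.77) and circle(Z, 27.2); the below-KM intersection is D = (23.1, -27.3). P is the foot of the tangent from D: P = (35.4, -5.28).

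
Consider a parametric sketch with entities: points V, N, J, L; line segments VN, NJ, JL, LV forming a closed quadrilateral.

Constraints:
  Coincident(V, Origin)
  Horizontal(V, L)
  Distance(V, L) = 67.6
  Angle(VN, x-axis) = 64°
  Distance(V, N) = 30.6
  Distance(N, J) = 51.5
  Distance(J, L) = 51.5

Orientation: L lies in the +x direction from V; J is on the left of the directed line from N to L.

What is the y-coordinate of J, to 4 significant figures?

50.83

Checks: |NJ| = 51.50 ✓; |JL| = 51.50 ✓.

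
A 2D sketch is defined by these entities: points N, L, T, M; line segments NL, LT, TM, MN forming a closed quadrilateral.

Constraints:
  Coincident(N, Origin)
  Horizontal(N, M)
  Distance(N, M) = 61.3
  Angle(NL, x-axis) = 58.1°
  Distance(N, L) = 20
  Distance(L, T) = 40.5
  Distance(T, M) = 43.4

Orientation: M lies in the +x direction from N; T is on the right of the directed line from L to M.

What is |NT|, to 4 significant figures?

31.80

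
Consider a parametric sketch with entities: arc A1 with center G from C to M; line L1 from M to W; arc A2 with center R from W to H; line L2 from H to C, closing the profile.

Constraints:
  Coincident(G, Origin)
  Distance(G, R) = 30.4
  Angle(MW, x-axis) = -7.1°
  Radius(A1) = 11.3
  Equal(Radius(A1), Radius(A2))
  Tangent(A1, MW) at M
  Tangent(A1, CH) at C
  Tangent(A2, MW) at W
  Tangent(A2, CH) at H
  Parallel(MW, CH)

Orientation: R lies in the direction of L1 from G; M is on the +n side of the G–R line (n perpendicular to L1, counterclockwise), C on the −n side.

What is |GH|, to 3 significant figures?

32.4

The slot axis is L1's direction at -7.1°, so u = (cos -7.1°, sin -7.1°) = (0.992, -0.124) and n = (−sin -7.1°, cos -7.1°) = (0.124, 0.992). G is at the origin and R lies 30.4 along u from G, so R = 30.4·u = (30.2, -3.76). Tangency of A1 to both parallel lines with radius 11.3 puts M and C at G ± 11.3·n: M = (1.40, 11.2), C = (-1.40, -11.2). Equal radii place W and H the same way about R: W = R + 11.3·n = (31.6, 7.46), H = R − 11.3·n = (28.8, -15.0). Then |GH| = |H − G| = 32.4.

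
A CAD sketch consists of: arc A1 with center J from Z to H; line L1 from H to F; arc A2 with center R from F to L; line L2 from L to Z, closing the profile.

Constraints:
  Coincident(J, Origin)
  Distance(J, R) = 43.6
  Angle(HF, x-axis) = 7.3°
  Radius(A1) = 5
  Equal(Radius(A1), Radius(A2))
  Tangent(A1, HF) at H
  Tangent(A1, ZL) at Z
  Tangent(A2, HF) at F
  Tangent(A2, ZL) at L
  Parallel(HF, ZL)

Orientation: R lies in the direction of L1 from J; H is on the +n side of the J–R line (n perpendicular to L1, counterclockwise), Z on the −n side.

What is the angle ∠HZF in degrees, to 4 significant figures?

77.08°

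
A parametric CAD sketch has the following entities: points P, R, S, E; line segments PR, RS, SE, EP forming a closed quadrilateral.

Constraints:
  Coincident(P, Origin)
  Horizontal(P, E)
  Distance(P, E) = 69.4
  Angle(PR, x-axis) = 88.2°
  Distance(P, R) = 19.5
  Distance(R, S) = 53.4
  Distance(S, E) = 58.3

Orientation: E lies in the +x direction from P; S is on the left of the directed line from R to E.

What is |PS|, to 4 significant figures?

67.45

P is at the origin; PE is horizontal with |PE| = 69.4 and E in +x, so E = (69.4, 0). PR runs at 88.2° with |PR| = 19.5, so R = (0.6125, 19.49). S is determined by |RS| = 53.4 and |SE| = 58.3 together: it lies at the intersection of circle(R, 53.4) and circle(E, 58.3). With |RE| = 71.50, the foot of the radical line on RE is 31.92 from R and the perpendicular offset is √(53.4² − 31.92²) = 42.81. Taking the left-of-RE solution: S = (42.99, 51.98).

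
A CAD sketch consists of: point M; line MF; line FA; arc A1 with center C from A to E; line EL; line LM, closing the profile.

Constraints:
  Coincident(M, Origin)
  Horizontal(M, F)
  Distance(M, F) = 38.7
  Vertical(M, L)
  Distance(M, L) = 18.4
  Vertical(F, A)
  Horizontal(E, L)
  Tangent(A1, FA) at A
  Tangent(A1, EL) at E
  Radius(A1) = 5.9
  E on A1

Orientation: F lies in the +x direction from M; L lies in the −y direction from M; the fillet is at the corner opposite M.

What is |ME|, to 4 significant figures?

37.61

M is at the origin; MF is horizontal with |MF| = 38.7 and F on the +x side, so F = (38.70, 0.000). ML is vertical with |ML| = 18.4 and L on the −y side, so L = (0.000, -18.40). The virtual corner opposite M is at (38.70, -18.40). Since A1 is tangent to FA there, CA ⟂ FA and since A1 is tangent to EL there, CE ⟂ EL, with radius 5.9, so the center C sits 5.9 in from both sides at C = (32.80, -12.50). That places the tangent points at A = (38.70, -12.50) on FA and E = (32.80, -18.40) on EL. Then |ME| = |E − M| = 37.61.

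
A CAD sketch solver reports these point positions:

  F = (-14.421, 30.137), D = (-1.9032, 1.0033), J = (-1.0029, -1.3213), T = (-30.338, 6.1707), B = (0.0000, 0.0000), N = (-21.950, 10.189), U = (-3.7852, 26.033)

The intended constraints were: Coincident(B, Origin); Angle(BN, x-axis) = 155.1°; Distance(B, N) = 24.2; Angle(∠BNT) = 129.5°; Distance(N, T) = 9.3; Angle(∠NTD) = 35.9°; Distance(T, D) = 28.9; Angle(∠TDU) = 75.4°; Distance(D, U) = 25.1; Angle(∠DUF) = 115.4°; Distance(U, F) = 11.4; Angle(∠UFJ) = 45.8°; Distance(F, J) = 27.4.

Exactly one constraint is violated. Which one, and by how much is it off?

Distance(F, J) = 27.4 — off by 6.80.

B = (0.00, 0.00) ✓; BN at 155.1° ✓; |BN| = 24.20 ✓; ∠BNT = 129.5° ✓; |NT| = 9.301 ✓; ∠NTD = 35.90° ✓; |TD| = 28.90 ✓; ∠TDU = 75.40° ✓; |DU| = 25.10 ✓; ∠DUF = 115.4° ✓; |UF| = 11.40 ✓; ∠UFJ = 45.80° ✓; |FJ| = 34.20 ✗.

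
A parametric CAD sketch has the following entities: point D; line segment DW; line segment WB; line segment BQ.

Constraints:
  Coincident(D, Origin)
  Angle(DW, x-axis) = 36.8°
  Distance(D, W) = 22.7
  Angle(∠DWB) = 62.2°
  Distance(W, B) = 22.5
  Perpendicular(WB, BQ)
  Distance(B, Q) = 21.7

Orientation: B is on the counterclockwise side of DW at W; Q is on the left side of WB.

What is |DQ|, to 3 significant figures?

12.0

∠DWB = 62.2°, so WB runs at 36.8° + (180° − 62.2°) = 155° from the x-axis; with |WB| = 22.5, B = W + 22.5·(cos 155°, sin 155°) = (-2.15, 23.2). WB ⟂ BQ; with |BQ| = 21.7 on the left of WB, Q = B + 21.7·(-0.429, -0.903) = (-11.5, 3.65). Then |DQ| = |Q − D| = 12.0.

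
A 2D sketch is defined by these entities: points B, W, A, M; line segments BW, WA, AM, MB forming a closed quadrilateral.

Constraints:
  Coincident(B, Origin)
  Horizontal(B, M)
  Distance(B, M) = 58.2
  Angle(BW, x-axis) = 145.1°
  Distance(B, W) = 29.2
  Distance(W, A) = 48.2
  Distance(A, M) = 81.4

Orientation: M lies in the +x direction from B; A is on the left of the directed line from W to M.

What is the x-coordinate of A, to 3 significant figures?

1.02

B is at the origin; B and M share the same y with |BM| = 58.2 and M in +x, so M = (58.2, 0). BW runs at 145.1° with |BW| = 29.2, so W = (-23.9, 16.7). A is determined by |WA| = 48.2 and |AM| = 81.4 together: it lies at the intersection of circle(W, 48.2) and circle(M, 81.4). With |WM| = 83.8, the foot of the radical line on WM is 16.3 from W and the perpendicular offset is √(48.2² − 16.3²) = 45.4. Taking the left-of-WM solution: A = (1.02, 57.9).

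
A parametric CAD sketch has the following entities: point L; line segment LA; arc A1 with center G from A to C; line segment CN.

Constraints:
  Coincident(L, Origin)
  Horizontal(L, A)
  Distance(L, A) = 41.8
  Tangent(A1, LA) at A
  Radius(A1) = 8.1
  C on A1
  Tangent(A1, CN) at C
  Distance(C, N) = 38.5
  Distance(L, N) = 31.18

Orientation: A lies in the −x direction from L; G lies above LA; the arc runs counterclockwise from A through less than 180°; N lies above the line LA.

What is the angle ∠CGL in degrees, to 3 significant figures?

33.6°

Checks: L = (0.00, 0.00) ✓; |GC| = 8.100 ✓; ∠(GC, CN) = 90.00° ✓; |CN| = 38.50 ✓; |LN| = 31.18 ✓.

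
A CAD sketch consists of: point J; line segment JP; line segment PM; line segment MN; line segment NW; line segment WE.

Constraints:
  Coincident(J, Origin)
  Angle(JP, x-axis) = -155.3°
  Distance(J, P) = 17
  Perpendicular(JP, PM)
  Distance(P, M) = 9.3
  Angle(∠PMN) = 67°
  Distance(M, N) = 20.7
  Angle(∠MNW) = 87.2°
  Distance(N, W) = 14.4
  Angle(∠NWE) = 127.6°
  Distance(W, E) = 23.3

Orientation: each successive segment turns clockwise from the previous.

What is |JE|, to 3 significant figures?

31.7

J is at the origin; JP runs at -155.3° with length 17.0, so P = (-15.4, -7.10). The perpendicularity gives PM at right angles to JP, so PM runs at 115°; with |PM| = 9.3, M = (-19.3, 1.35). ∠PMN = 67.0° gives MN at 1.70° from the x-axis; with |MN| = 20.7, N = (1.36, 1.96). ∠MNW = 87.2° gives NW at -91.1° from the x-axis; with |NW| = 14.4, W = (1.08, -12.4). ∠NWE = 127.6° gives WE at -144° from the x-axis; with |WE| = 23.3, E = (-17.6, -26.3). Then |JE| = |E − J| = 31.7.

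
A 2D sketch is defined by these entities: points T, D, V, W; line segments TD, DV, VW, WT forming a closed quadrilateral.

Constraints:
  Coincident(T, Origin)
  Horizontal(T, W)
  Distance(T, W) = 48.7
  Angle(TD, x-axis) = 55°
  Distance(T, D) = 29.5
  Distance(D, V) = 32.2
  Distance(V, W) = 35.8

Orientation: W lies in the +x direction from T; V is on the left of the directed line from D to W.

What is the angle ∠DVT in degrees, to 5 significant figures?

16.185°

T is at the origin; T and W share the same y with |TW| = 48.7 and W in +x, so W = (48.7, 0). TD runs at 55.0° with |TD| = 29.5, so D = (16.921, 24.165). V is determined by |DV| = 32.2 and |VW| = 35.8 together: it lies at the intersection of circle(D, 32.2) and circle(W, 35.8). With |DW| = 39.923, the foot of the radical line on DW is 16.896 from D and the perpendicular offset is √(32.2² − 16.896²) = 27.411. Taking the left-of-DW solution: V = (46.961, 35.758).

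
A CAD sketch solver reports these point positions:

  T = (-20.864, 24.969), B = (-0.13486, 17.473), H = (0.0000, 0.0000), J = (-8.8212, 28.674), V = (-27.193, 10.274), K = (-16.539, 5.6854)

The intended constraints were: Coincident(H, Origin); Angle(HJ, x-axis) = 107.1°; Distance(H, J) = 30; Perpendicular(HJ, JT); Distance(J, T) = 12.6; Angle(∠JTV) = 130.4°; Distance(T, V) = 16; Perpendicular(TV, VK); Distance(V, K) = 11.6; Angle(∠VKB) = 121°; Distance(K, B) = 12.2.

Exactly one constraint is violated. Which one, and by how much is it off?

Distance(K, B) = 12.2 — off by 8.00.

H = (0.00, 0.00) ✓; HJ at 107.1° ✓; |HJ| = 30.00 ✓; ∠(HJ, JT) = 90.00° ✓; |JT| = 12.60 ✓; ∠JTV = 130.4° ✓; |TV| = 16.00 ✓; ∠(TV, VK) = 90.00° ✓; |VK| = 11.60 ✓; ∠VKB = 121.0° ✓; |KB| = 20.20 ✗.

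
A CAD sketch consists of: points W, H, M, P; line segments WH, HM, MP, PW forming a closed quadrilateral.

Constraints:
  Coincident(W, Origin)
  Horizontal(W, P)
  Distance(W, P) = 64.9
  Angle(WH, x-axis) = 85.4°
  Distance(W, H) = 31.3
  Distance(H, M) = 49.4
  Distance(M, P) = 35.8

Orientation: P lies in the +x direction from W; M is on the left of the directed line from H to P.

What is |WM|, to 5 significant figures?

61.657

W is at the origin; WP is horizontal with |WP| = 64.9 and P in +x, so P = (64.9, 0). WH runs at 85.4° with |WH| = 31.3, so H = (2.5102, 31.199). M is determined by |HM| = 49.4 and |MP| = 35.8 together: it lies at the intersection of circle(H, 49.4) and circle(P, 35.8). With |HP| = 69.756, the foot of the radical line on HP is 43.183 from H and the perpendicular offset is √(49.4² − 43.183²) = 23.991. Taking the left-of-HP solution: M = (51.864, 33.342).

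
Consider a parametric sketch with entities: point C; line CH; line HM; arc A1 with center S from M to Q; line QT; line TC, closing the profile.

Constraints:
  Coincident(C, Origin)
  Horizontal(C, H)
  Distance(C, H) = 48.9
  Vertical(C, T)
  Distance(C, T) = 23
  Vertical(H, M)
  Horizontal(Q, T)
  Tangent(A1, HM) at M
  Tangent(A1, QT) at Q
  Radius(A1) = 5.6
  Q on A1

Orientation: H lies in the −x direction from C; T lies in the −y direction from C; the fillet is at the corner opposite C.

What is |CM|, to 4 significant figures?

51.90

C is at the origin; C and H share the same y with |CH| = 48.9 and H on the −x side, so H = (-48.90, 0.000). CT is vertical with |CT| = 23.0 and T on the −y side, so T = (0.000, -23.00). The virtual corner opposite C is at (-48.90, -23.00). A1 meets HM tangentially, so SM is at right angles to HM and the tangent condition forces SQ to be normal to QT, with radius 5.6, so the center S sits 5.6 in from both sides at S = (-43.30, -17.40). That places the tangent points at M = (-48.90, -17.40) on HM and Q = (-43.30, -23.00) on QT. Then |CM| = |M − C| = 51.90.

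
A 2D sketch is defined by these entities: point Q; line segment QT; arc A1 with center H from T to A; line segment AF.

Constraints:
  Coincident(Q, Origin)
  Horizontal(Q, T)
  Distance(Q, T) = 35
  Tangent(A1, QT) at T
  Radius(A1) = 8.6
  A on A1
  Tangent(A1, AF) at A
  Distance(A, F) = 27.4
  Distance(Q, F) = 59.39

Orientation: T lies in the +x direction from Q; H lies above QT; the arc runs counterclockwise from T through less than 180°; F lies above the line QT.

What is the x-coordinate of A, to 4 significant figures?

43.43

Checks: ∠(HT, TQ) = 90.00° ✓; |HT| = 8.600 ✓; |HA| = 8.600 ✓; ∠(HA, AF) = 90.00° ✓; |AF| = 27.40 ✓; |QF| = 59.39 ✓.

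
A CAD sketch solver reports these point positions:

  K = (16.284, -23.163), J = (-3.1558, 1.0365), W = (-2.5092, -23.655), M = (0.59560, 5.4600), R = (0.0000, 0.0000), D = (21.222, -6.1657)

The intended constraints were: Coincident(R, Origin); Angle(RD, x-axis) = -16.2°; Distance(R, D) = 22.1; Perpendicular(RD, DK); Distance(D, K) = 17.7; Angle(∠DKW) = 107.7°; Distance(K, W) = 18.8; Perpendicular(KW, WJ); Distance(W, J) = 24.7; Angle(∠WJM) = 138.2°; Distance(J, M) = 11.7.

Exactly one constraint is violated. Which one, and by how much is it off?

Distance(J, M) = 11.7 — off by 5.90.

R = (0.00, 0.00) ✓; RD at -16.20° ✓; |RD| = 22.10 ✓; ∠(RD, DK) = 90.00° ✓; |DK| = 17.70 ✓; ∠DKW = 107.7° ✓; |KW| = 18.80 ✓; ∠(KW, WJ) = 90.00° ✓; |WJ| = 24.70 ✓; ∠WJM = 138.2° ✓; |JM| = 5.800 ✗.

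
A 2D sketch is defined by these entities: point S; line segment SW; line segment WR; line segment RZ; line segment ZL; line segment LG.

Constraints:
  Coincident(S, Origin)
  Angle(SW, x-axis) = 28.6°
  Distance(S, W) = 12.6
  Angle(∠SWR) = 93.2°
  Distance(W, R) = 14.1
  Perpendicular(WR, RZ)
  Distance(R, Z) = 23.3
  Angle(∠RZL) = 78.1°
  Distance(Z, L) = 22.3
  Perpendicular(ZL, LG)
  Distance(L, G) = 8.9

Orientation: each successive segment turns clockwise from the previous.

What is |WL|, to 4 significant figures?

20.23

S is at the origin; SW runs at 28.6° with length 12.6, so W = (11.06, 6.032). ∠SWR = 93.2° gives WR at -58.20° from the x-axis; with |WR| = 14.1, R = (18.49, -5.952). The perpendicularity gives RZ at right angles to WR, so RZ runs at -148.2°; with |RZ| = 23.3, Z = (-1.310, -18.23). ∠RZL = 78.1° gives ZL at 109.9° from the x-axis; with |ZL| = 22.3, L = (-8.900, 2.738). Then |WL| = |L − W| = 20.23.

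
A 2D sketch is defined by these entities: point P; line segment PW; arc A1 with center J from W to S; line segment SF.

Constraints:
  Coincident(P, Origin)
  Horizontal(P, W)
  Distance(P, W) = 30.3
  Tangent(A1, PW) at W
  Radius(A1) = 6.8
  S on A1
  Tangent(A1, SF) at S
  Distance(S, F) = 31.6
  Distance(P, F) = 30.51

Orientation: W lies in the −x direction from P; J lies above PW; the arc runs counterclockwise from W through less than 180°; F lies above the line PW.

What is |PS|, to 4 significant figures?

24.79

Checks: |JS| = 6.800 ✓; ∠(JS, SF) = 90.00° ✓; |SF| = 31.60 ✓; |PF| = 30.51 ✓.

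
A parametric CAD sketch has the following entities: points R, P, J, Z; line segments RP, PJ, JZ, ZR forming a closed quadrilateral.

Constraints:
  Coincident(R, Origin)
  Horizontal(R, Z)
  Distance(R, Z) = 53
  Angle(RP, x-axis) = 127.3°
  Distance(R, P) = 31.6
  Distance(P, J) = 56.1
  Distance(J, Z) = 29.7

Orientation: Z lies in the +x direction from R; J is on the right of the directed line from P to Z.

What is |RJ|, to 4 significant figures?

26.69

R is at the origin; R and Z share the same y with |RZ| = 53.0 and Z in +x, so Z = (53.0, 0). RP runs at 127.3° with |RP| = 31.6, so P = (-19.15, 25.14). J is determined by |PJ| = 56.1 and |JZ| = 29.7 together: it lies at the intersection of circle(P, 56.1) and circle(Z, 29.7). With |PZ| = 76.40, the foot of the radical line on PZ is 53.02 from P and the perpendicular offset is √(56.1² − 53.02²) = 18.32. Taking the right-of-PZ solution: J = (24.90, -9.607).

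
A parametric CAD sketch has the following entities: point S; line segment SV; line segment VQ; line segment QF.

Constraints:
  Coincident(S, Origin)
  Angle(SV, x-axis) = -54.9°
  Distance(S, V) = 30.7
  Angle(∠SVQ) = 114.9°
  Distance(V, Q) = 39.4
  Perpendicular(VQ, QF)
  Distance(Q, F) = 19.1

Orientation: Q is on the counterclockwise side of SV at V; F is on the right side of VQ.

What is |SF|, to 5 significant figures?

70.299

S is at the origin; SV runs at -54.9° with length 30.7, so V = 30.7·(cos -54.9°, sin -54.9°) = (17.653, -25.117). ∠SVQ = 114.9°, so VQ runs at -54.9° + (180° − 114.9°) = 10.200° from the x-axis; with |VQ| = 39.4, Q = V + 39.4·(cos 10.200°, sin 10.200°) = (56.430, -18.140). The perpendicularity gives QF at right angles to VQ; with |QF| = 19.1 on the right of VQ, F = Q + 19.1·(0.17708, -0.98420) = (59.812, -36.938). Then |SF| = |F − S| = 70.299.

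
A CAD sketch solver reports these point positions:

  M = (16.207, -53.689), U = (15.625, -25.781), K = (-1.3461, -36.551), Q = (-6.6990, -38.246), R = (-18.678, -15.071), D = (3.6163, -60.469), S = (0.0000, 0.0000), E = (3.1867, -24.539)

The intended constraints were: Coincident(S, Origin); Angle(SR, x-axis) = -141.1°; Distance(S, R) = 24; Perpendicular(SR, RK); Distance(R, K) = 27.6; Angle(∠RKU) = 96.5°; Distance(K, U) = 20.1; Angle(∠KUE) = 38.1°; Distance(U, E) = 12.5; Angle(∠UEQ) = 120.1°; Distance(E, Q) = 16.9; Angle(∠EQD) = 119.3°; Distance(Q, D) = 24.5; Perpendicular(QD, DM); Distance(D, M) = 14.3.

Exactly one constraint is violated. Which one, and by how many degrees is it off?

Perpendicular(QD, DM) — off by 3.40°.

S = (0.00, 0.00) ✓; SR at -141.1° ✓; |SR| = 24.00 ✓; ∠(SR, RK) = 90.00° ✓; |RK| = 27.60 ✓; ∠RKU = 96.50° ✓; |KU| = 20.10 ✓; ∠KUE = 38.10° ✓; |UE| = 12.50 ✓; ∠UEQ = 120.1° ✓; |EQ| = 16.90 ✓; ∠EQD = 119.3° ✓; |QD| = 24.50 ✓; ∠(QD, DM) = 93.40° ✗; |DM| = 14.30 ✓.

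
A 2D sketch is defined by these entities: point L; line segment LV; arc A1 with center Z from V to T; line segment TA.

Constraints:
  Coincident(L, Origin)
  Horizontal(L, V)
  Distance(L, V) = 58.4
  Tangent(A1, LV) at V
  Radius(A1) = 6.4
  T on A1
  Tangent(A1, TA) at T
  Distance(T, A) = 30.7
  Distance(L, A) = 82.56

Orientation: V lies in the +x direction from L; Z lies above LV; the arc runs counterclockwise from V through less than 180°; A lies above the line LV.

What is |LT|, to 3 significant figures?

64.4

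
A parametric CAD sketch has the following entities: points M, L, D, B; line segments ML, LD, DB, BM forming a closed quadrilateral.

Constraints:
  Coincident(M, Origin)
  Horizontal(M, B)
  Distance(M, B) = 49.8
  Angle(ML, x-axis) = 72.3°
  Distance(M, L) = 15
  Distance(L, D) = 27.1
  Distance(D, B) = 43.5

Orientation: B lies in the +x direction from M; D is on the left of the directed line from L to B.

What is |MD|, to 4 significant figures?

41.19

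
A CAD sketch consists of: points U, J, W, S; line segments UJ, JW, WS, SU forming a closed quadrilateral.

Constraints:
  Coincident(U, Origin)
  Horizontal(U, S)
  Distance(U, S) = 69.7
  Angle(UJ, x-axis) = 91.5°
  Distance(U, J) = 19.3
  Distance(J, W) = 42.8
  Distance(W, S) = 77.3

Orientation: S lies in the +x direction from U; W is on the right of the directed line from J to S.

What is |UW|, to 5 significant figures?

23.702

Checks: |JW| = 42.80 ✓; |WS| = 77.30 ✓.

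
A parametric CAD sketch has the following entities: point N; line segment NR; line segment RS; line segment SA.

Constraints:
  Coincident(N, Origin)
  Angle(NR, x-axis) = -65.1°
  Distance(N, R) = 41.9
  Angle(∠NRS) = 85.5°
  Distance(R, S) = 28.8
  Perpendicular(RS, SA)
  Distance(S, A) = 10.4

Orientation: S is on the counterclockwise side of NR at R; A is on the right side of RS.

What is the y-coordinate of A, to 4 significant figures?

-32.93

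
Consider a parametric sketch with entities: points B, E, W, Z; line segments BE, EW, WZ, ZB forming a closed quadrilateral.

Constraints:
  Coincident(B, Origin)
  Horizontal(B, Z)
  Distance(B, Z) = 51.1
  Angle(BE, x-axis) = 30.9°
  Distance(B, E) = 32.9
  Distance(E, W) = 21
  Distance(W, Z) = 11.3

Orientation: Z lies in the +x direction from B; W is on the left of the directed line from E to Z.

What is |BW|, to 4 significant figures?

49.60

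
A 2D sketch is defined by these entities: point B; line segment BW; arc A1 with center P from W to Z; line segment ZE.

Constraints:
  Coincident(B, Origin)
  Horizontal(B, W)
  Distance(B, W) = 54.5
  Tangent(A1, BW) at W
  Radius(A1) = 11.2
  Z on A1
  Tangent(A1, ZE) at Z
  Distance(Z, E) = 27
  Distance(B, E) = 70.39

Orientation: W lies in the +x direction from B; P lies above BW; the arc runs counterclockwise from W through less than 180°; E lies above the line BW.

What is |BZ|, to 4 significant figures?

66.81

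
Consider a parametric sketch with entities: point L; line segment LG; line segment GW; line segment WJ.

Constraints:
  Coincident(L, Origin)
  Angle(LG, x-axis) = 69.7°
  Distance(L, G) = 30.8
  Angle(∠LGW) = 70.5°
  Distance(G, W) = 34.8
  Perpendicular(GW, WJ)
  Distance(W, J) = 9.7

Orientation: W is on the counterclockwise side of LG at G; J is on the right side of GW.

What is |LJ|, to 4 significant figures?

45.84

∠LGW = 70.5°, so GW runs at 69.7° + (180° − 70.5°) = 179.2° from the x-axis; with |GW| = 34.8, W = G + 34.8·(cos 179.2°, sin 179.2°) = (-24.11, 29.37). The perpendicularity gives WJ at right angles to GW; with |WJ| = 9.7 on the right of GW, J = W + 9.7·(0.01396, 0.9999) = (-23.98, 39.07). Then |LJ| = |J − L| = 45.84.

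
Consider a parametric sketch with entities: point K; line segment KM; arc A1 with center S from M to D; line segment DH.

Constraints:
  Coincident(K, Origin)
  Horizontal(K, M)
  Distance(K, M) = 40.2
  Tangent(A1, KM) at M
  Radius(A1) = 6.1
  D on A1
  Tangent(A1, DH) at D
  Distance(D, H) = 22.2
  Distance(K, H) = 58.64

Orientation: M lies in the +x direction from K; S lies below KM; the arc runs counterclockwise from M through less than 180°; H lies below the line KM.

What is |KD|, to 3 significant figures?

37.7

K is at the origin; K and M share the same y with |KM| = 40.2 and M on the +x side, so M = (40.2, 0.00). The tangent condition forces SM to be normal to KM, so S = M + (0, -6.1) = (40.2, -6.10). Since SD ⟂ DH (tangency), |SH| = √(6.1² + 22.2²) = 23.0 regardless of where D sits on A1. So H lies on both circle(K, 58.64) and circle(S, 23.0); the below-KM intersection is H = (52.9, -25.3). D is the foot of the tangent from H: D = (36.2, -10.7).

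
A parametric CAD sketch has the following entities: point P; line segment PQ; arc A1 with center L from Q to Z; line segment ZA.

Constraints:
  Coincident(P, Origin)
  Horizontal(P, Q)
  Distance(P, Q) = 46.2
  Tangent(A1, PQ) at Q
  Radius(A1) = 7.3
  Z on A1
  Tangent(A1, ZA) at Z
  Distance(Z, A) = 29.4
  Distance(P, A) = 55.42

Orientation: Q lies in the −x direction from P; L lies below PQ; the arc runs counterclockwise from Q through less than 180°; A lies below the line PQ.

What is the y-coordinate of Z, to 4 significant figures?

-10.22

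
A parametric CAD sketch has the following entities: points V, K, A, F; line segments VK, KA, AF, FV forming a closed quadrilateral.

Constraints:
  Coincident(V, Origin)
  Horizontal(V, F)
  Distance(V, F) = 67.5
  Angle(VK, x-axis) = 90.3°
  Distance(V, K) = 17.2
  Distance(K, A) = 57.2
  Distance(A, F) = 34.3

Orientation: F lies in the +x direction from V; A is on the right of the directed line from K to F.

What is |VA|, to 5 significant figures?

46.951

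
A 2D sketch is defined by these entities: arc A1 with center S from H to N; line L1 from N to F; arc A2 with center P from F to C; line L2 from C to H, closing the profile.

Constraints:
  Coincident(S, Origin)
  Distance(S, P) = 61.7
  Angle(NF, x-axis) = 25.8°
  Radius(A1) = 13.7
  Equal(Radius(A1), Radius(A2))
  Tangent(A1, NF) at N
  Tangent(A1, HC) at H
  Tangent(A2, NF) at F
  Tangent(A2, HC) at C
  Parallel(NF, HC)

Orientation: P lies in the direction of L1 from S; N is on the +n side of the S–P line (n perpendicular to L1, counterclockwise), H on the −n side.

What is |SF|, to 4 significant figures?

63.20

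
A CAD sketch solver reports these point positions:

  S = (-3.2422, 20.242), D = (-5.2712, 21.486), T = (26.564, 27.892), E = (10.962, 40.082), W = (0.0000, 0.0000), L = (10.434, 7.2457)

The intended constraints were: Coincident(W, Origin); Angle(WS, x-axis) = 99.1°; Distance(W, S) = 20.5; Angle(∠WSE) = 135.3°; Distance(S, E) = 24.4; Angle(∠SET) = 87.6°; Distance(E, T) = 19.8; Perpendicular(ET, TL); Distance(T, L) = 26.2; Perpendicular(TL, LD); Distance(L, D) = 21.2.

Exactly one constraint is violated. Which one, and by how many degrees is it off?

Perpendicular(TL, LD) — off by 4.20°.

W = (0.00, 0.00) ✓; WS at 99.10° ✓; |WS| = 20.50 ✓; ∠WSE = 135.3° ✓; |SE| = 24.40 ✓; ∠SET = 87.60° ✓; |ET| = 19.80 ✓; ∠(ET, TL) = 90.00° ✓; |TL| = 26.20 ✓; ∠(TL, LD) = 94.20° ✗; |LD| = 21.20 ✓.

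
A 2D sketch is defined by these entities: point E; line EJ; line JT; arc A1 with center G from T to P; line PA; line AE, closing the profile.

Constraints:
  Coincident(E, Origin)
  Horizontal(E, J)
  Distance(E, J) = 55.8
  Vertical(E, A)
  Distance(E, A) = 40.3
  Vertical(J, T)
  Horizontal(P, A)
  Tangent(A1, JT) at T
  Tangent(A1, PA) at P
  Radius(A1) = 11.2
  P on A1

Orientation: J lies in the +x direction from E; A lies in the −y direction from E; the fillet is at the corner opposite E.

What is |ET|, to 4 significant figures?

62.93

E is at the origin; EJ is horizontal with |EJ| = 55.8 and J on the +x side, so J = (55.80, 0.000). EA is vertical with |EA| = 40.3 and A on the −y side, so A = (0.000, -40.30). The virtual corner opposite E is at (55.80, -40.30). Since A1 is tangent to JT there, GT ⟂ JT and since A1 is tangent to PA there, GP ⟂ PA, with radius 11.2, so the center G sits 11.2 in from both sides at G = (44.60, -29.10). That places the tangent points at T = (55.80, -29.10) on JT and P = (44.60, -40.30) on PA. Then |ET| = |T − E| = 62.93.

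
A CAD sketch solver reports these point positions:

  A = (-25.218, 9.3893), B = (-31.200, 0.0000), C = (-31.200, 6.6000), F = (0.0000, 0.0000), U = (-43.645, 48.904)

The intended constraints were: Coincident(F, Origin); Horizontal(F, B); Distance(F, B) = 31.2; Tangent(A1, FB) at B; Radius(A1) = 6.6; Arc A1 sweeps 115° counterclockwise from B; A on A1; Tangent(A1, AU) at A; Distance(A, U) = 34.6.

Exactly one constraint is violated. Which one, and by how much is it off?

Distance(A, U) = 34.6 — off by 9.00.

F = (0.00, 0.00) ✓; F.y = 0.00, B.y = 0.00 ✓; |FB| = 31.20 ✓; ∠(CB, BF) = 90.00° ✓; |CB| = 6.600 ✓; bearing(C→A) − bearing(C→B) = 115.0° ✓; |CA| = 6.600 ✓; ∠(CA, AU) = 90.00° ✓; |AU| = 43.60 ✗.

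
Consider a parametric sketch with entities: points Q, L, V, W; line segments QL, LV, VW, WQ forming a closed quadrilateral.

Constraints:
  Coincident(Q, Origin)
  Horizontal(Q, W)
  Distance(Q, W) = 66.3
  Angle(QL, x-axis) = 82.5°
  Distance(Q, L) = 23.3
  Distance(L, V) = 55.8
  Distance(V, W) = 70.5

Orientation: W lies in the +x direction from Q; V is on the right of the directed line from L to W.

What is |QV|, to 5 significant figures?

32.918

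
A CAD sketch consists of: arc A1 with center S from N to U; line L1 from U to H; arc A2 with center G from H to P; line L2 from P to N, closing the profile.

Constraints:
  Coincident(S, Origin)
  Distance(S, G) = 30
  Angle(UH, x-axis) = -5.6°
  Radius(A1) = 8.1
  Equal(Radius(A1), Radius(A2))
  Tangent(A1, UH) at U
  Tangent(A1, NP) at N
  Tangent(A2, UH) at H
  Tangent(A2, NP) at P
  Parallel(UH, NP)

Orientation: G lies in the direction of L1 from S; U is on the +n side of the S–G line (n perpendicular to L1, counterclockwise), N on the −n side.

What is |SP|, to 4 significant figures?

31.07

The slot axis is L1's direction at -5.6°, so u = (cos -5.6°, sin -5.6°) = (0.9952, -0.09758) and n = (−sin -5.6°, cos -5.6°) = (0.09758, 0.9952). S is at the origin and G lies 30.0 along u from S, so G = 30.0·u = (29.86, -2.927). Tangency of A1 to both parallel lines with radius 8.1 puts U and N at S ± 8.1·n: U = (0.7904, 8.061), N = (-0.7904, -8.061). Equal radii place H and P the same way about G: H = G + 8.1·n = (30.65, 5.134), P = G − 8.1·n = (29.07, -10.99). Then |SP| = |P − S| = 31.07.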